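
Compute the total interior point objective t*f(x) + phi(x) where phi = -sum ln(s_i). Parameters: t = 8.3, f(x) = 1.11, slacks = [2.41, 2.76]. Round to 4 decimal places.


Step 1: Compute log-barrier.
ln values: [0.8796, 1.0152]
phi = -(0.8796 + 1.0152) = -1.8949
Step 2: Compute augmented objective.
t*f(x) = 8.3*1.11 = 9.213
Total = 9.213 - 1.8949 = 7.3181


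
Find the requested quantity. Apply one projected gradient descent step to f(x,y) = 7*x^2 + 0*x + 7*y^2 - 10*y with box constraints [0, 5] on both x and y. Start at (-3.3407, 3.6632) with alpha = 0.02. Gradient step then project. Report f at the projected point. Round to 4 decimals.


Step 1: Compute gradient at (-3.3407, 3.6632).
grad_x = 2*7*-3.3407 + 0 = -46.7698
grad_y = 2*7*3.6632 - 10 = 41.2848
Step 2: Gradient step.
x_raw = -3.3407 - 0.02*-46.7698 = -2.4053
y_raw = 3.6632 - 0.02*41.2848 = 2.8375
Step 3: Project onto [0, 5].
x_proj = clip(-2.4053) = 0.0
y_proj = clip(2.8375) = 2.8375
Step 4: Evaluate f.
f(0.0, 2.8375) = 27.985


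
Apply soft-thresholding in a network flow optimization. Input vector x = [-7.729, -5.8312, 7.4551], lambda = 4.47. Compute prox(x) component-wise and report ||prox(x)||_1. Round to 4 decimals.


Soft-thresholding with lambda = 4.47:
prox(-7.729) = sign(-7.729)*max(|-7.729| - 4.47, 0) = -3.259
prox(-5.8312) = sign(-5.8312)*max(|-5.8312| - 4.47, 0) = -1.3612
prox(7.4551) = sign(7.4551)*max(|7.4551| - 4.47, 0) = 2.9851
prox(x) = [-3.259, -1.3612, 2.9851]
||prox(x)||_1 = 3.259 + 1.3612 + 2.9851 = 7.6053


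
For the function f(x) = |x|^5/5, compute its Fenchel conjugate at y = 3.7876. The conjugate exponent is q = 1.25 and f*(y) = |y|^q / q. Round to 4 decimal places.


The conjugate exponent q satisfies 1/p + 1/q = 1.
p = 5, so q = 5/(5 - 1) = 1.25
|y|^q = 3.7876^1.25 = 5.2839
f*(3.7876) = 5.2839 / 1.25 = 4.2271


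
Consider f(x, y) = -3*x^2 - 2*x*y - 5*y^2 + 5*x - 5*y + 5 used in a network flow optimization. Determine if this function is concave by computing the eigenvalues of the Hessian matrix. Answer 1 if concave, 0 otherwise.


The Hessian of f(x,y) = -3*x^2 - 2*x*y - 5*y^2 + 5*x - 5*y + 5 is:
H = [[-6, -2], [-2, -10]]
Trace = -6 - 10 = -16
Determinant = -6*-10 - (-2)^2 = 56
Discriminant = (-16)^2 - 4*56 = 32.0
Eigenvalues: lambda_1 = -10.8284, lambda_2 = -5.1716
The function is concave.

1


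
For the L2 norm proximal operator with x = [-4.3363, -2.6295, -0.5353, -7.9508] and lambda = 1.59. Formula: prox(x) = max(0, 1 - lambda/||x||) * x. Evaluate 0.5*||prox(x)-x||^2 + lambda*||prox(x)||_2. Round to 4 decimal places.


Step 1: Compute ||x||.
||x|| = 9.4456
Step 2: Compute scaling factor.
scale = max(0, 1 - 1.59/9.4456) = 0.8317
Step 3: prox(x) = [-3.6064, -2.1869, -0.4452, -6.6124]
||prox(x)|| = 7.8556
Step 4: Proximal objective.
0.5*||prox-x||^2 = 1.2641
lambda*||prox|| = 12.4904
Total = 13.7545


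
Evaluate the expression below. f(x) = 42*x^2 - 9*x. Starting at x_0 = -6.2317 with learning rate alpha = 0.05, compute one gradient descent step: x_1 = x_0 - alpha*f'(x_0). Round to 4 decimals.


We compute the gradient at x_0 and apply the update.
f'(x) = 84*x - 9
f'(-6.2317) = 84*-6.2317 - 9 = -532.4628
x_1 = -6.2317 - 0.05*-532.4628 = 20.3914


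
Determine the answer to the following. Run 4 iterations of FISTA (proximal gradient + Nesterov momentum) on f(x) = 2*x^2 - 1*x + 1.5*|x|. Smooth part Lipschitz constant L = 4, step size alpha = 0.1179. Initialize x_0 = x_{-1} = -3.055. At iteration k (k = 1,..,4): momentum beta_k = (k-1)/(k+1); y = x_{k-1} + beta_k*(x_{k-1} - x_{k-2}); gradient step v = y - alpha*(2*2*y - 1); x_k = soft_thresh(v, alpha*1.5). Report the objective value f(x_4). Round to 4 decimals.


FISTA on f(x) = 2*x^2 - 1*x + 1.5*|x|
L = 4, alpha = 0.1179
Iteration 1: beta = 0.0, y = -3.055 + 0.0*(-3.055 + 3.055) = -3.055
  grad(y) = -13.22, v = y - alpha*grad = -1.4964
  prox(v) = soft_thresh(-1.4964, 0.1769) = -1.3195
Iteration 2: beta = 0.3333, y = -1.3195 + 0.3333*(-1.3195 + 3.055) = -0.741
  grad(y) = -3.9641, v = y - alpha*grad = -0.2737
  prox(v) = soft_thresh(-0.2737, 0.1769) = -0.0968
Iteration 3: beta = 0.5, y = -0.0968 + 0.5*(-0.0968 + 1.3195) = 0.5146
  grad(y) = 1.0582, v = y - alpha*grad = 0.3898
  prox(v) = soft_thresh(0.3898, 0.1769) = 0.2129
Iteration 4: beta = 0.6, y = 0.2129 + 0.6*(0.2129 + 0.0968) = 0.3988
  grad(y) = 0.5951, v = y - alpha*grad = 0.3286
  prox(v) = soft_thresh(0.3286, 0.1769) = 0.1518
f(x_4) = 2*0.1518^2 - 1*0.1518 + 1.5*|0.1518| = 0.122


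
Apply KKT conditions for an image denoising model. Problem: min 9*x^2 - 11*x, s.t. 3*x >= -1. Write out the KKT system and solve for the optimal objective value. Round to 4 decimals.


Step 1: Try lambda = 0 (constraint inactive).
Stationarity: 2*9*x - 11 = 0
x* = 11/(2*9) = 11/18 = 0.6111 (rounded; the exact value 11/18 is used below)
Check constraint: 3*0.6111 = 1.8333 >= -1 -- satisfied.
Step 2: Compute optimal value.
f(x*) = 9*(11/18)^2 - 11*(11/18) = -3.3611


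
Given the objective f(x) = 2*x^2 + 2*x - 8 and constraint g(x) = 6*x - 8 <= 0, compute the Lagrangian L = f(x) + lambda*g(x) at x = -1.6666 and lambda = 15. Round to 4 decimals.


Step 1: Evaluate f(x).
f(-1.6666) = 2*(-1.6666)^2 + 2*(-1.6666) - 8 = -5.7781
Step 2: Evaluate g(x).
g(-1.6666) = 6*-1.6666 - 8 = -17.9996
Step 3: Compute Lagrangian.
L = -5.7781 + 15*-17.9996 = -275.7721


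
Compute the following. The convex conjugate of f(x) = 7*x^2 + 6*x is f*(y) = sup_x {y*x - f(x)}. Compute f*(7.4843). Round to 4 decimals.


f*(y) = sup_x {y*x - a*x^2 - b*x} = sup_x {(y-b)*x - a*x^2}
FOC: (y - b) - 2a*x = 0 => x* = (y - b)/(2a)
x* = (7.4843 - 6)/(2*7) = 0.106
f*(7.4843) = (y-b)^2/(4a) = (7.4843 - 6)^2/(4*7)
= 2.2031/28 = 0.0787


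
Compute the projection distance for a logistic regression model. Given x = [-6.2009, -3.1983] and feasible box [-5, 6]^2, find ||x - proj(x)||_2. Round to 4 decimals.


Project each component onto [-5, 6].
clip(-6.2009) = -5.0, clip(-3.1983) = -3.1983
Projection = [-5.0, -3.1983]
Squared diffs: [1.4422, 0.0]
Distance = sqrt(1.4422) = 1.2009


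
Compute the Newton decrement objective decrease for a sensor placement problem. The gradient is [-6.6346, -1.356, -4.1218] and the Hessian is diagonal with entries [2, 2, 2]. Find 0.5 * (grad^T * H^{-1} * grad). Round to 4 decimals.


Step 1: H is diagonal, so H^(-1) * g = [-3.3173, -0.678, -2.0609].
Step 2: g^T H^(-1) g = sum_i g_i^2 / H_ii
  = (-6.6346)^2/2 + (-1.356)^2/2 + (-4.1218)^2/2
  = 22.009 + 0.9194 + 8.4946 = 31.4229
Step 3: Objective decrease = 0.5 * g^T H^(-1) g = 15.7115


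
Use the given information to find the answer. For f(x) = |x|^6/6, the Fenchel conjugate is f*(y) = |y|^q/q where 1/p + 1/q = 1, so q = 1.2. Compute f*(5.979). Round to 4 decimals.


The conjugate exponent q satisfies 1/p + 1/q = 1.
p = 6, so q = 6/(6 - 1) = 1.2
|y|^q = 5.979^1.2 = 8.5498
f*(5.979) = 8.5498 / 1.2 = 7.1248


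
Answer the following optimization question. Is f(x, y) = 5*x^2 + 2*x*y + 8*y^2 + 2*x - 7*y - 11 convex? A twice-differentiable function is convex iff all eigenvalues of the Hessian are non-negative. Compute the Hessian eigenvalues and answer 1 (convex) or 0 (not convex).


The Hessian of f(x,y) = 5*x^2 + 2*x*y + 8*y^2 + 2*x - 7*y - 11 is:
H = [[10, 2], [2, 16]]
Trace = 10 + 16 = 26
Determinant = 10*16 - (2)^2 = 156
Discriminant = (26)^2 - 4*156 = 52.0
Eigenvalues: lambda_1 = 9.3944, lambda_2 = 16.6056
The function is convex.

1


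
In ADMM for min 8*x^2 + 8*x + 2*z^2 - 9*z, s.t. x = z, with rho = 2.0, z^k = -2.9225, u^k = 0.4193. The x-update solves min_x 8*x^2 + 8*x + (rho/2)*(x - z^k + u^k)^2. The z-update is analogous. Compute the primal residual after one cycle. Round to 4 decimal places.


ADMM iteration with rho = 2.0, z^k = -2.9225, u^k = 0.4193
Step 1: x-update.
Minimize 8*x^2 + 8*x + (2.0/2)*(x + 2.9225 + 0.4193)^2
FOC: (2*8 + 2.0)*x = -8 + 2.0*(-2.9225 - 0.4193)
x^{k+1} = -0.8158
Step 2: z-update.
Minimize 2*z^2 - 9*z + (2.0/2)*(-0.8158 - z + 0.4193)^2
FOC: (2*2 + 2.0)*z = 9 + 2.0*(-0.8158 + 0.4193)
z^{k+1} = 1.3678
Step 3: u-update.
u^{k+1} = 0.4193 - 0.8158 - 1.3678 = -1.7643
Step 4: Primal residual = |-0.8158 - 1.3678| = 2.1836


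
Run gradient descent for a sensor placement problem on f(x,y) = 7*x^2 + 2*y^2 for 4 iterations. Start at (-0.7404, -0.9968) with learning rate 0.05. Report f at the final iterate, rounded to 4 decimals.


Gradient descent on f(x,y) = 7*x^2 + 2*y^2.
Starting point: (-0.7404, -0.9968), alpha = 0.05
Step 1: grad_x = 2*7*-0.7404 = -10.3656, grad_y = 2*2*-0.9968 = -3.9872
  x_1 = -0.7404 - 0.05*-10.3656 = -0.2221
  y_1 = -0.9968 - 0.05*-3.9872 = -0.7974
Step 2: grad_x = 2*7*-0.2221 = -3.1097, grad_y = 2*2*-0.7974 = -3.1898
  x_2 = -0.2221 - 0.05*-3.1097 = -0.0666
  y_2 = -0.7974 - 0.05*-3.1898 = -0.638
Step 3: grad_x = 2*7*-0.0666 = -0.9329, grad_y = 2*2*-0.638 = -2.5518
  x_3 = -0.0666 - 0.05*-0.9329 = -0.02
  y_3 = -0.638 - 0.05*-2.5518 = -0.5104
Step 4: grad_x = 2*7*-0.02 = -0.2799, grad_y = 2*2*-0.5104 = -2.0414
  x_4 = -0.02 - 0.05*-0.2799 = -0.006
  y_4 = -0.5104 - 0.05*-2.0414 = -0.4083
f(-0.006, -0.4083) = 7*(-0.006)^2 + 2*(-0.4083)^2 = 0.3337


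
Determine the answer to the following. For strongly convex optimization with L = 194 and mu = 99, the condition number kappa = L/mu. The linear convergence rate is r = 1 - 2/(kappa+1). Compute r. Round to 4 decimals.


Step 1: Compute the condition number.
kappa = L/mu = 194/99 = 1.9596
Step 2: Compute the convergence rate.
r = 1 - 2/(kappa + 1) = 1 - 2*mu/(L + mu) = (L - mu)/(L + mu) = 95/293 = 0.3242


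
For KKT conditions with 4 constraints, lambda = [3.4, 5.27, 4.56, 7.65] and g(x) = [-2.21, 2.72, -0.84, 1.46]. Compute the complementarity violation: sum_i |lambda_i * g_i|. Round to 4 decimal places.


KKT complementary slackness check:
lambda_1 * g_1 = 3.4 * -2.21 = -7.514
lambda_2 * g_2 = 5.27 * 2.72 = 14.3344
lambda_3 * g_3 = 4.56 * -0.84 = -3.8304
lambda_4 * g_4 = 7.65 * 1.46 = 11.169
Total violation = 7.514 + 14.3344 + 3.8304 + 11.169 = 36.8478


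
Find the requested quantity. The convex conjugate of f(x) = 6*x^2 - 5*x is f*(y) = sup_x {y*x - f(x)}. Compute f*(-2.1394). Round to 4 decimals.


f*(y) = sup_x {y*x - a*x^2 - b*x} = sup_x {(y-b)*x - a*x^2}
FOC: (y - b) - 2a*x = 0 => x* = (y - b)/(2a)
x* = (-2.1394 + 5)/(2*6) = 0.2384
f*(-2.1394) = (y-b)^2/(4a) = (-2.1394 + 5)^2/(4*6)
= 8.183/24 = 0.341


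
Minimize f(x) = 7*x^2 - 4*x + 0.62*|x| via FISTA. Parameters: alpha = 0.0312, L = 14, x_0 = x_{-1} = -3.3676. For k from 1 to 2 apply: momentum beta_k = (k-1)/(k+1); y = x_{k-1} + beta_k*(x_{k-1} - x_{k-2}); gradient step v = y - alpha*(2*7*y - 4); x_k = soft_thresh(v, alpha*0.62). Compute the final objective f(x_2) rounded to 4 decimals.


FISTA on f(x) = 7*x^2 - 4*x + 0.62*|x|
L = 14, alpha = 0.0312
Iteration 1: beta = 0.0, y = -3.3676 + 0.0*(-3.3676 + 3.3676) = -3.3676
  grad(y) = -51.1464, v = y - alpha*grad = -1.7718
  prox(v) = soft_thresh(-1.7718, 0.0193) = -1.7525
Iteration 2: beta = 0.3333, y = -1.7525 + 0.3333*(-1.7525 + 3.3676) = -1.2141
  grad(y) = -20.9976, v = y - alpha*grad = -0.559
  prox(v) = soft_thresh(-0.559, 0.0193) = -0.5396
f(x_2) = 7*(-0.5396)^2 - 4*(-0.5396) + 0.62*|-0.5396| = 4.5317


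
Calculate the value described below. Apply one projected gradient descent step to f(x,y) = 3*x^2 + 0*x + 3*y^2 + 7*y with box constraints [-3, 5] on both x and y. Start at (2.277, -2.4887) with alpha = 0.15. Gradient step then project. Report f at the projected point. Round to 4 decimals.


Step 1: Compute gradient at (2.277, -2.4887).
grad_x = 2*3*2.277 + 0 = 13.662
grad_y = 2*3*-2.4887 + 7 = -7.9322
Step 2: Gradient step.
x_raw = 2.277 - 0.15*13.662 = 0.2277
y_raw = -2.4887 - 0.15*-7.9322 = -1.2989
Step 3: Project onto [-3, 5].
x_proj = clip(0.2277) = 0.2277
y_proj = clip(-1.2989) = -1.2989
Step 4: Evaluate f.
f(0.2277, -1.2989) = -3.8754


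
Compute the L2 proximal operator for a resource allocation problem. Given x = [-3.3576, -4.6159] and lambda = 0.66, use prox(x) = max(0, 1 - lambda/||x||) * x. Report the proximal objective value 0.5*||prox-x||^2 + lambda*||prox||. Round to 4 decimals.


Step 1: Compute ||x||.
||x|| = 5.7079
Step 2: Compute scaling factor.
scale = max(0, 1 - 0.66/5.7079) = 0.8844
Step 3: prox(x) = [-2.9694, -4.0822]
||prox(x)|| = 5.0479
Step 4: Proximal objective.
0.5*||prox-x||^2 = 0.2178
lambda*||prox|| = 3.3316
Total = 3.5494


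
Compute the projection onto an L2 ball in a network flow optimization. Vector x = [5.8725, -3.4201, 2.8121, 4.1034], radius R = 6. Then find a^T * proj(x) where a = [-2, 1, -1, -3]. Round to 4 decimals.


Step 1: Compute ||x|| (intermediates to 6 decimals).
||x|| = sqrt(5.8725^2 + (-3.4201)^2 + 2.8121^2 + 4.1034^2) = 8.421944
Step 2: Project.
Since ||x|| > R, scale = R/||x|| = 6/8.421944 = 0.712425, proj(x) = scale * x
proj(x) = [4.183716, -2.436565, 2.00341, 2.923365]
Step 3: Dot product.
a^T * proj(x) = -2*4.183716 + 1*(-2.436565) - 1*2.00341 - 3*2.923365 = -21.5775


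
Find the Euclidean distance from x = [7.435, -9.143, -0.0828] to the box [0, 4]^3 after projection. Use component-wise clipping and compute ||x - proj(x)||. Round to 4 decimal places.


Project each component onto [0, 4].
clip(7.435) = 4.0, clip(-9.143) = 0.0, clip(-0.0828) = 0.0
Projection = [4.0, 0.0, 0.0]
Squared diffs: [11.7992, 83.5944, 0.0069]
Distance = sqrt(95.4005) = 9.7673


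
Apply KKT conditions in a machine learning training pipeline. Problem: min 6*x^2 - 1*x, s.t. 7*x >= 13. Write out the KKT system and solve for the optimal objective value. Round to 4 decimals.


Step 1: Try lambda = 0 (constraint inactive).
x_unc = 1/(2*6) = 0.0833
Check: 7*0.0833 = 0.5831 < 13 -- violated!
Step 2: Constraint must be active: 7*x = 13
x* = 13/7 = 1.8571 (rounded; the exact value 13/7 is used below)
lambda = (2*6*(13/7) - 1)/7 = 3.0408
Step 3: Compute optimal value.
f(x*) = 6*(13/7)^2 - 1*(13/7) = 18.8367


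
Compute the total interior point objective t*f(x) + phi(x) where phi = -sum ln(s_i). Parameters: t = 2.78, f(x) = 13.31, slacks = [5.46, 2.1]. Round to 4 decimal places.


Step 1: Compute log-barrier.
ln values: [1.6974, 0.7419]
phi = -(1.6974 + 0.7419) = -2.4394
Step 2: Compute augmented objective.
t*f(x) = 2.78*13.31 = 37.0018
Total = 37.0018 - 2.4394 = 34.5624


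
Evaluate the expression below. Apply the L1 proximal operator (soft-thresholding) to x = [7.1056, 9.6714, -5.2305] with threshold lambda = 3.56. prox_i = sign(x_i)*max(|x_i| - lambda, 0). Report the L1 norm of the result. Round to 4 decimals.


Soft-thresholding with lambda = 3.56:
prox(7.1056) = sign(7.1056)*max(|7.1056| - 3.56, 0) = 3.5456
prox(9.6714) = sign(9.6714)*max(|9.6714| - 3.56, 0) = 6.1114
prox(-5.2305) = sign(-5.2305)*max(|-5.2305| - 3.56, 0) = -1.6705
prox(x) = [3.5456, 6.1114, -1.6705]
||prox(x)||_1 = 3.5456 + 6.1114 + 1.6705 = 11.3275


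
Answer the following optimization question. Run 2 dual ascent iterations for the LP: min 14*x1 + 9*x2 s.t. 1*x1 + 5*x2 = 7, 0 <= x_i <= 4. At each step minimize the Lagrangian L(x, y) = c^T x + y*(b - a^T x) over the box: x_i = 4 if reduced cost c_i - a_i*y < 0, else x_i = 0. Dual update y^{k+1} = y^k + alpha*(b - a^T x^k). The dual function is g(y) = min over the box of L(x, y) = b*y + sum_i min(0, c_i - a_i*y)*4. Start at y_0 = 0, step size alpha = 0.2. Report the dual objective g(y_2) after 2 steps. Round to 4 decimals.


Dual ascent for LP: min 14*x1 + 9*x2, 1*x1 + 5*x2 = 7, 0 <= x_i <= 4
Step 1: y^k = 0.0, reduced costs: (14.0, 9.0)
  x^k = (0.0, 0.0), subgradient = b - a^T x = 7.0
  y^{k+1} = 0.0 + 0.2*7.0 = 1.4
Step 2: y^k = 1.4, reduced costs: (12.6, 2.0)
  x^k = (0.0, 0.0), subgradient = b - a^T x = 7.0
  y^{k+1} = 1.4 + 0.2*7.0 = 2.8
Dual objective at y_2 = 2.8: reduced costs (11.2, -5.0), box minimizer x = (0.0, 4.0)
g(y_2) = b*y + (c1 - a1*y)*x1 + (c2 - a2*y)*x2 = 7*2.8 + 11.2*0.0 + (-5.0)*4.0 = 19.6 + 0.0 - 20.0 = -0.4


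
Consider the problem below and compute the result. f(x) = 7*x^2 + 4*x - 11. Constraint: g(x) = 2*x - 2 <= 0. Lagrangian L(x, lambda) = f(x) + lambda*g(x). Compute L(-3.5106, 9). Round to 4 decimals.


Step 1: Evaluate f(x).
f(-3.5106) = 7*(-3.5106)^2 + 4*(-3.5106) - 11 = 61.2278
Step 2: Evaluate g(x).
g(-3.5106) = 2*-3.5106 - 2 = -9.0212
Step 3: Compute Lagrangian.
L = 61.2278 + 9*-9.0212 = -19.963


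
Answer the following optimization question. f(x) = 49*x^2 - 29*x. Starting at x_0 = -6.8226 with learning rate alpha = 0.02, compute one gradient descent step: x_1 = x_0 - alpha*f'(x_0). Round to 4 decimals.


We compute the gradient at x_0 and apply the update.
f'(x) = 98*x - 29
f'(-6.8226) = 98*-6.8226 - 29 = -697.6148
x_1 = -6.8226 - 0.02*-697.6148 = 7.1297


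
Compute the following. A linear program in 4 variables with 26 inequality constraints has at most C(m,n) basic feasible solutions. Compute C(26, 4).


Each vertex corresponds to some choice of n active constraints out of m, so the number of vertices is at most C(m, n) = m! / (n!(m-n)!).
m = 26, n = 4
Numerator: 26 * 25 * 24 * 23
Denominator: 4! = 24
C(26, 4) = 14950


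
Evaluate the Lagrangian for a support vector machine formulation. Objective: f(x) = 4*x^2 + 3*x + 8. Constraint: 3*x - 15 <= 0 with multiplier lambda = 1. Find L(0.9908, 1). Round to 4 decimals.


Step 1: Evaluate f(x).
f(0.9908) = 4*0.9908^2 + 3*0.9908 + 8 = 14.8991
Step 2: Evaluate g(x).
g(0.9908) = 3*0.9908 - 15 = -12.0276
Step 3: Compute Lagrangian.
L = 14.8991 + 1*-12.0276 = 2.8715


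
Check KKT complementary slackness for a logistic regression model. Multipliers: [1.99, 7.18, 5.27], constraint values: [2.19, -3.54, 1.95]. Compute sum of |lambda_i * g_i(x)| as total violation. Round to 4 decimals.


KKT complementary slackness check:
lambda_1 * g_1 = 1.99 * 2.19 = 4.3581
lambda_2 * g_2 = 7.18 * -3.54 = -25.4172
lambda_3 * g_3 = 5.27 * 1.95 = 10.2765
Total violation = 4.3581 + 25.4172 + 10.2765 = 40.0518


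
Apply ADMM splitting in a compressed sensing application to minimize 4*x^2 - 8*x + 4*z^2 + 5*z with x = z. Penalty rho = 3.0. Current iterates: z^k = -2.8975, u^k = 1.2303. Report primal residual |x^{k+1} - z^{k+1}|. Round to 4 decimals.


ADMM iteration with rho = 3.0, z^k = -2.8975, u^k = 1.2303
Step 1: x-update.
Minimize 4*x^2 - 8*x + (3.0/2)*(x + 2.8975 + 1.2303)^2
FOC: (2*4 + 3.0)*x = 8 + 3.0*(-2.8975 - 1.2303)
x^{k+1} = -0.3985
Step 2: z-update.
Minimize 4*z^2 + 5*z + (3.0/2)*(-0.3985 - z + 1.2303)^2
FOC: (2*4 + 3.0)*z = -5 + 3.0*(-0.3985 + 1.2303)
z^{k+1} = -0.2277
Step 3: u-update.
u^{k+1} = 1.2303 - 0.3985 + 0.2277 = 1.0595
Step 4: Primal residual = |-0.3985 + 0.2277| = 0.1708


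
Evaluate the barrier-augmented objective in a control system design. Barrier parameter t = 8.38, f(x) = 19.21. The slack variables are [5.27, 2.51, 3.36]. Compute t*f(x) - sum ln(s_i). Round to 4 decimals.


Step 1: Compute log-barrier.
ln values: [1.662, 0.9203, 1.2119]
phi = -(1.662 + 0.9203 + 1.2119) = -3.7943
Step 2: Compute augmented objective.
t*f(x) = 8.38*19.21 = 160.9798
Total = 160.9798 - 3.7943 = 157.1855


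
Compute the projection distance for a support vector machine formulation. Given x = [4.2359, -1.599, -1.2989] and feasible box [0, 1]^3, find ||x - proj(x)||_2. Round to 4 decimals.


Project each component onto [0, 1].
clip(4.2359) = 1.0, clip(-1.599) = 0.0, clip(-1.2989) = 0.0
Projection = [1.0, 0.0, 0.0]
Squared diffs: [10.471, 2.5568, 1.6871]
Distance = sqrt(14.7149) = 3.836


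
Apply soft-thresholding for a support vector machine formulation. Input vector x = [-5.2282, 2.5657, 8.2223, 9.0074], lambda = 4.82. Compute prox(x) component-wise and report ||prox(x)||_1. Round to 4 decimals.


Soft-thresholding with lambda = 4.82:
prox(-5.2282) = sign(-5.2282)*max(|-5.2282| - 4.82, 0) = -0.4082
prox(2.5657) = sign(2.5657)*max(|2.5657| - 4.82, 0) = 0.0
prox(8.2223) = sign(8.2223)*max(|8.2223| - 4.82, 0) = 3.4023
prox(9.0074) = sign(9.0074)*max(|9.0074| - 4.82, 0) = 4.1874
prox(x) = [-0.4082, 0.0, 3.4023, 4.1874]
||prox(x)||_1 = 0.4082 + 0.0 + 3.4023 + 4.1874 = 7.9979


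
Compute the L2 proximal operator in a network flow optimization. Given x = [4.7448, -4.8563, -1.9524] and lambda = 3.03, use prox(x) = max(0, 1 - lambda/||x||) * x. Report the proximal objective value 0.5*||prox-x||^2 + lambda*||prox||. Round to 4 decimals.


Step 1: Compute ||x||.
||x|| = 7.0646
Step 2: Compute scaling factor.
scale = max(0, 1 - 3.03/7.0646) = 0.5711
Step 3: prox(x) = [2.7098, -2.7734, -1.115]
||prox(x)|| = 4.0346
Step 4: Proximal objective.
0.5*||prox-x||^2 = 4.5905
lambda*||prox|| = 12.2248
Total = 16.8153


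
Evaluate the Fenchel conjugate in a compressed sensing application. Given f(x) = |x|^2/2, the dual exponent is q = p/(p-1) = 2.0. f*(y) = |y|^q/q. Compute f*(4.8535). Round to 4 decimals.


The conjugate exponent q satisfies 1/p + 1/q = 1.
p = 2, so q = 2/(2 - 1) = 2.0
|y|^q = 4.8535^2.0 = 23.5565
f*(4.8535) = 23.5565 / 2.0 = 11.7782


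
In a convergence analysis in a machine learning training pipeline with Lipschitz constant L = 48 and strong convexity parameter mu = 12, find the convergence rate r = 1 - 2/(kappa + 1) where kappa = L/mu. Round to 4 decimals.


Step 1: Compute the condition number.
kappa = L/mu = 48/12 = 4.0
Step 2: Compute the convergence rate.
r = 1 - 2/(kappa + 1) = 1 - 2*mu/(L + mu) = (L - mu)/(L + mu) = 36/60 = 0.6


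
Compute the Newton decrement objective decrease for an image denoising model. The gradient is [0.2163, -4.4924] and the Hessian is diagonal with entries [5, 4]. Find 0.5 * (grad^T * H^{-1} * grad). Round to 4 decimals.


Step 1: H is diagonal, so H^(-1) * g = [0.0433, -1.1231].
Step 2: g^T H^(-1) g = sum_i g_i^2 / H_ii
  = (0.2163)^2/5 + (-4.4924)^2/4
  = 0.0094 + 5.0454 = 5.0548
Step 3: Objective decrease = 0.5 * g^T H^(-1) g = 2.5274


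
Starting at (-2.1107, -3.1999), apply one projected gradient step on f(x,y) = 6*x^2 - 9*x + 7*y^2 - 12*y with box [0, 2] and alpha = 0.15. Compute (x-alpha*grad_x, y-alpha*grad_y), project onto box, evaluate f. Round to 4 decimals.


Step 1: Compute gradient at (-2.1107, -3.1999).
grad_x = 2*6*-2.1107 - 9 = -34.3284
grad_y = 2*7*-3.1999 - 12 = -56.7986
Step 2: Gradient step.
x_raw = -2.1107 - 0.15*-34.3284 = 3.0386
y_raw = -3.1999 - 0.15*-56.7986 = 5.3199
Step 3: Project onto [0, 2].
x_proj = clip(3.0386) = 2.0
y_proj = clip(5.3199) = 2.0
Step 4: Evaluate f.
f(2.0, 2.0) = 10.0


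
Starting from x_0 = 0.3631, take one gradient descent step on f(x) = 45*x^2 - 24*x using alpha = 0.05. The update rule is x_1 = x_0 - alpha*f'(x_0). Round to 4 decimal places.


We compute the gradient at x_0 and apply the update.
f'(x) = 90*x - 24
f'(0.3631) = 90*0.3631 - 24 = 8.679
x_1 = 0.3631 - 0.05*8.679 = -0.0709


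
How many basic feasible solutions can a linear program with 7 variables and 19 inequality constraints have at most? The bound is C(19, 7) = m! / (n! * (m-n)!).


Each vertex corresponds to some choice of n active constraints out of m, so the number of vertices is at most C(m, n) = m! / (n!(m-n)!).
m = 19, n = 7
Numerator: 19 * 18 * 17 * 16 * 15 * 14 * 13
Denominator: 7! = 5040
C(19, 7) = 50388


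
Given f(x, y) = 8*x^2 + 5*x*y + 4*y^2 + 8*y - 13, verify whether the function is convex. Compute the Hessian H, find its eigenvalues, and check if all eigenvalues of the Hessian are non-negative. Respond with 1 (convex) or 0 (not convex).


The Hessian of f(x,y) = 8*x^2 + 5*x*y + 4*y^2 + 8*y - 13 is:
H = [[16, 5], [5, 8]]
Trace = 16 + 8 = 24
Determinant = 16*8 - (5)^2 = 103
Discriminant = (24)^2 - 4*103 = 164.0
Eigenvalues: lambda_1 = 5.5969, lambda_2 = 18.4031
The function is convex.

1


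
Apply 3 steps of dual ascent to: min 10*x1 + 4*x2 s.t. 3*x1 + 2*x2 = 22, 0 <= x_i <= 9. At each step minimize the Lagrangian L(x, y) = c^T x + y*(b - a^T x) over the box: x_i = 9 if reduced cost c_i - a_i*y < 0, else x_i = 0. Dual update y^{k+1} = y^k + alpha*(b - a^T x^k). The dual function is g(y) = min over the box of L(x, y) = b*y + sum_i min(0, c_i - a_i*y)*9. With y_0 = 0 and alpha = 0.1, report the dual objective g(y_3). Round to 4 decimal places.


Dual ascent for LP: min 10*x1 + 4*x2, 3*x1 + 2*x2 = 22, 0 <= x_i <= 9
Step 1: y^k = 0.0, reduced costs: (10.0, 4.0)
  x^k = (0.0, 0.0), subgradient = b - a^T x = 22.0
  y^{k+1} = 0.0 + 0.1*22.0 = 2.2
Step 2: y^k = 2.2, reduced costs: (3.4, -0.4)
  x^k = (0.0, 9.0), subgradient = b - a^T x = 4.0
  y^{k+1} = 2.2 + 0.1*4.0 = 2.6
Step 3: y^k = 2.6, reduced costs: (2.2, -1.2)
  x^k = (0.0, 9.0), subgradient = b - a^T x = 4.0
  y^{k+1} = 2.6 + 0.1*4.0 = 3.0
Dual objective at y_3 = 3.0: reduced costs (1.0, -2.0), box minimizer x = (0.0, 9.0)
g(y_3) = b*y + (c1 - a1*y)*x1 + (c2 - a2*y)*x2 = 22*3.0 + 1.0*0.0 + (-2.0)*9.0 = 66.0 + 0.0 - 18.0 = 48.0


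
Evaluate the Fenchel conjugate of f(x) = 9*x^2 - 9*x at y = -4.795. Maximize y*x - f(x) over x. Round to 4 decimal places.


f*(y) = sup_x {y*x - a*x^2 - b*x} = sup_x {(y-b)*x - a*x^2}
FOC: (y - b) - 2a*x = 0 => x* = (y - b)/(2a)
x* = (-4.795 + 9)/(2*9) = 0.2336
f*(-4.795) = (y-b)^2/(4a) = (-4.795 + 9)^2/(4*9)
= 17.682/36 = 0.4912


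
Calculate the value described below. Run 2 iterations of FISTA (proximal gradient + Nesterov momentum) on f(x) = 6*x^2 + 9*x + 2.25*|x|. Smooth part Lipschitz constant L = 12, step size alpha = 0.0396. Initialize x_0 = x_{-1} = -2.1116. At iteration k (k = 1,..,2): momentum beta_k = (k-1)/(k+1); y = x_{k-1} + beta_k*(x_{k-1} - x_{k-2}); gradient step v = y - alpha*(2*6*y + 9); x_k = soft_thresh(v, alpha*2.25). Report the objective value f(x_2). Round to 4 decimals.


FISTA on f(x) = 6*x^2 + 9*x + 2.25*|x|
L = 12, alpha = 0.0396
Iteration 1: beta = 0.0, y = -2.1116 + 0.0*(-2.1116 + 2.1116) = -2.1116
  grad(y) = -16.3392, v = y - alpha*grad = -1.4646
  prox(v) = soft_thresh(-1.4646, 0.0891) = -1.3755
Iteration 2: beta = 0.3333, y = -1.3755 + 0.3333*(-1.3755 + 2.1116) = -1.1301
  grad(y) = -4.5611, v = y - alpha*grad = -0.9495
  prox(v) = soft_thresh(-0.9495, 0.0891) = -0.8604
f(x_2) = 6*(-0.8604)^2 + 9*(-0.8604) + 2.25*|-0.8604| = -1.3661


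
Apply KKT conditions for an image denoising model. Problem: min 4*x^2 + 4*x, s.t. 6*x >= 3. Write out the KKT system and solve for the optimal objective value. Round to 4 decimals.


Step 1: Try lambda = 0 (constraint inactive).
x_unc = -4/(2*4) = -0.5
Check: 6*-0.5 = -3.0 < 3 -- violated!
Step 2: Constraint must be active: 6*x = 3
x* = 3/6 = 0.5
lambda = (2*4*0.5 + 4)/6 = 1.3333
Step 3: Compute optimal value.
f(x*) = 4*0.5^2 + 4*0.5 = 3.0


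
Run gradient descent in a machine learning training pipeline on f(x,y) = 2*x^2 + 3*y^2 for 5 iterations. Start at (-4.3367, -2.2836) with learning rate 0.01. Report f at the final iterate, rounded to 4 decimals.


Gradient descent on f(x,y) = 2*x^2 + 3*y^2.
Starting point: (-4.3367, -2.2836), alpha = 0.01
Step 1: grad_x = 2*2*-4.3367 = -17.3468, grad_y = 2*3*-2.2836 = -13.7016
  x_1 = -4.3367 - 0.01*-17.3468 = -4.1632
  y_1 = -2.2836 - 0.01*-13.7016 = -2.1466
Step 2: grad_x = 2*2*-4.1632 = -16.6529, grad_y = 2*3*-2.1466 = -12.8795
  x_2 = -4.1632 - 0.01*-16.6529 = -3.9967
  y_2 = -2.1466 - 0.01*-12.8795 = -2.0178
Step 3: grad_x = 2*2*-3.9967 = -15.9868, grad_y = 2*3*-2.0178 = -12.1067
  x_3 = -3.9967 - 0.01*-15.9868 = -3.8368
  y_3 = -2.0178 - 0.01*-12.1067 = -1.8967
Step 4: grad_x = 2*2*-3.8368 = -15.3473, grad_y = 2*3*-1.8967 = -11.3803
  x_4 = -3.8368 - 0.01*-15.3473 = -3.6834
  y_4 = -1.8967 - 0.01*-11.3803 = -1.7829
Step 5: grad_x = 2*2*-3.6834 = -14.7334, grad_y = 2*3*-1.7829 = -10.6975
  x_5 = -3.6834 - 0.01*-14.7334 = -3.536
  y_5 = -1.7829 - 0.01*-10.6975 = -1.6759
f(-3.536, -1.6759) = 2*(-3.536)^2 + 3*(-1.6759)^2 = 33.4333


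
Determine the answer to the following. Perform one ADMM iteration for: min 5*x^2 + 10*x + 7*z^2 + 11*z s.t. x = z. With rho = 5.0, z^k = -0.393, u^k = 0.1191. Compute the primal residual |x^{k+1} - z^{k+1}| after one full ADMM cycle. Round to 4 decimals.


ADMM iteration with rho = 5.0, z^k = -0.393, u^k = 0.1191
Step 1: x-update.
Minimize 5*x^2 + 10*x + (5.0/2)*(x + 0.393 + 0.1191)^2
FOC: (2*5 + 5.0)*x = -10 + 5.0*(-0.393 - 0.1191)
x^{k+1} = -0.8374
Step 2: z-update.
Minimize 7*z^2 + 11*z + (5.0/2)*(-0.8374 - z + 0.1191)^2
FOC: (2*7 + 5.0)*z = -11 + 5.0*(-0.8374 + 0.1191)
z^{k+1} = -0.768
Step 3: u-update.
u^{k+1} = 0.1191 - 0.8374 + 0.768 = 0.0497
Step 4: Primal residual = |-0.8374 + 0.768| = 0.0694


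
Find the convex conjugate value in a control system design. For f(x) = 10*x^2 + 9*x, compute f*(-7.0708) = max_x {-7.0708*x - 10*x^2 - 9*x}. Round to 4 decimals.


f*(y) = sup_x {y*x - a*x^2 - b*x} = sup_x {(y-b)*x - a*x^2}
FOC: (y - b) - 2a*x = 0 => x* = (y - b)/(2a)
x* = (-7.0708 - 9)/(2*10) = -0.8035
f*(-7.0708) = (y-b)^2/(4a) = (-7.0708 - 9)^2/(4*10)
= 258.2706/40 = 6.4568


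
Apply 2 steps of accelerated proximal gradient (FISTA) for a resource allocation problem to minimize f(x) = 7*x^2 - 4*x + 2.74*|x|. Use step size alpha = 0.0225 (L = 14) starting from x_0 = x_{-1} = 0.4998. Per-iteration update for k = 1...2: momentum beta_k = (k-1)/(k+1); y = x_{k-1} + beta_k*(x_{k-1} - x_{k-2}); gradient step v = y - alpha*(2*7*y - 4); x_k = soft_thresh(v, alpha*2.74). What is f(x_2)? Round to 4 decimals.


FISTA on f(x) = 7*x^2 - 4*x + 2.74*|x|
L = 14, alpha = 0.0225
Iteration 1: beta = 0.0, y = 0.4998 + 0.0*(0.4998 - 0.4998) = 0.4998
  grad(y) = 2.9972, v = y - alpha*grad = 0.4324
  prox(v) = soft_thresh(0.4324, 0.0617) = 0.3707
Iteration 2: beta = 0.3333, y = 0.3707 + 0.3333*(0.3707 - 0.4998) = 0.3277
  grad(y) = 0.5876, v = y - alpha*grad = 0.3145
  prox(v) = soft_thresh(0.3145, 0.0617) = 0.2528
f(x_2) = 7*0.2528^2 - 4*0.2528 + 2.74*|0.2528| = 0.1289


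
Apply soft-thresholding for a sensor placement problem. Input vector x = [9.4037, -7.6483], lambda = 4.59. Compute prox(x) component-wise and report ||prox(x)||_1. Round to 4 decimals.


Soft-thresholding with lambda = 4.59:
prox(9.4037) = sign(9.4037)*max(|9.4037| - 4.59, 0) = 4.8137
prox(-7.6483) = sign(-7.6483)*max(|-7.6483| - 4.59, 0) = -3.0583
prox(x) = [4.8137, -3.0583]
||prox(x)||_1 = 4.8137 + 3.0583 = 7.872


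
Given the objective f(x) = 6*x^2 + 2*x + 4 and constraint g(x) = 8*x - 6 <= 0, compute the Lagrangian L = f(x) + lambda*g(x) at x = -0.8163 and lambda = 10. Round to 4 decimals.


Step 1: Evaluate f(x).
f(-0.8163) = 6*(-0.8163)^2 + 2*(-0.8163) + 4 = 6.3655
Step 2: Evaluate g(x).
g(-0.8163) = 8*-0.8163 - 6 = -12.5304
Step 3: Compute Lagrangian.
L = 6.3655 + 10*-12.5304 = -118.9385


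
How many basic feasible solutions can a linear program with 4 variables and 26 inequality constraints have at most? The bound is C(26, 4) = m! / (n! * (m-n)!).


Each vertex corresponds to some choice of n active constraints out of m, so the number of vertices is at most C(m, n) = m! / (n!(m-n)!).
m = 26, n = 4
Numerator: 26 * 25 * 24 * 23
Denominator: 4! = 24
C(26, 4) = 14950


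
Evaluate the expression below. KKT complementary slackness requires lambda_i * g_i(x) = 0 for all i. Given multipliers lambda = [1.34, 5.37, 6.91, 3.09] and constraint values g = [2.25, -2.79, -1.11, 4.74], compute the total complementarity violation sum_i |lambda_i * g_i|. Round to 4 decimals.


KKT complementary slackness check:
lambda_1 * g_1 = 1.34 * 2.25 = 3.015
lambda_2 * g_2 = 5.37 * -2.79 = -14.9823
lambda_3 * g_3 = 6.91 * -1.11 = -7.6701
lambda_4 * g_4 = 3.09 * 4.74 = 14.6466
Total violation = 3.015 + 14.9823 + 7.6701 + 14.6466 = 40.314


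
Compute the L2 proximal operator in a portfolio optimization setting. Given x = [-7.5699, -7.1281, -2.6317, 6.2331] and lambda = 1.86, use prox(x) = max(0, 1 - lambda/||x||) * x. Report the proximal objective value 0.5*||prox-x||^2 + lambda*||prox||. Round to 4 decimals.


Step 1: Compute ||x||.
||x|| = 12.4053
Step 2: Compute scaling factor.
scale = max(0, 1 - 1.86/12.4053) = 0.8501
Step 3: prox(x) = [-6.4349, -6.0593, -2.2371, 5.2985]
||prox(x)|| = 10.5453
Step 4: Proximal objective.
0.5*||prox-x||^2 = 1.7298
lambda*||prox|| = 19.6143
Total = 21.344


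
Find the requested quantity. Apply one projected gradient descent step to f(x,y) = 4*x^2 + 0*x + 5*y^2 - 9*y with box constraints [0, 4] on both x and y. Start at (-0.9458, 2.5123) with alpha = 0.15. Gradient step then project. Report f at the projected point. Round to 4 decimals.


Step 1: Compute gradient at (-0.9458, 2.5123).
grad_x = 2*4*-0.9458 + 0 = -7.5664
grad_y = 2*5*2.5123 - 9 = 16.123
Step 2: Gradient step.
x_raw = -0.9458 - 0.15*-7.5664 = 0.1892
y_raw = 2.5123 - 0.15*16.123 = 0.0939
Step 3: Project onto [0, 4].
x_proj = clip(0.1892) = 0.1892
y_proj = clip(0.0939) = 0.0939
Step 4: Evaluate f.
f(0.1892, 0.0939) = -0.6575


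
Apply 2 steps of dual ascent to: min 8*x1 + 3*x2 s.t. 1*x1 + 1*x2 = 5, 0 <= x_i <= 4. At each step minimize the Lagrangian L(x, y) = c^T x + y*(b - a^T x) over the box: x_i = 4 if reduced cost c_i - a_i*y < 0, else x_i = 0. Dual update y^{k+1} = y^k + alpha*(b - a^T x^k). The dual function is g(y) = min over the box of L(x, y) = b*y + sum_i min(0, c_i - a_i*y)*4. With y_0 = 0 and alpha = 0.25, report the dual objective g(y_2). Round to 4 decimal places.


Dual ascent for LP: min 8*x1 + 3*x2, 1*x1 + 1*x2 = 5, 0 <= x_i <= 4
Step 1: y^k = 0.0, reduced costs: (8.0, 3.0)
  x^k = (0.0, 0.0), subgradient = b - a^T x = 5.0
  y^{k+1} = 0.0 + 0.25*5.0 = 1.25
Step 2: y^k = 1.25, reduced costs: (6.75, 1.75)
  x^k = (0.0, 0.0), subgradient = b - a^T x = 5.0
  y^{k+1} = 1.25 + 0.25*5.0 = 2.5
Dual objective at y_2 = 2.5: reduced costs (5.5, 0.5), box minimizer x = (0.0, 0.0)
g(y_2) = b*y + (c1 - a1*y)*x1 + (c2 - a2*y)*x2 = 5*2.5 + 5.5*0.0 + 0.5*0.0 = 12.5 + 0.0 + 0.0 = 12.5


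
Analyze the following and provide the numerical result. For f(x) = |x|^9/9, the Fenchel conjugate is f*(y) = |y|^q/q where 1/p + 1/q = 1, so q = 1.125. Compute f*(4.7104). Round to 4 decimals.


The conjugate exponent q satisfies 1/p + 1/q = 1.
p = 9, so q = 9/(9 - 1) = 1.125
|y|^q = 4.7104^1.125 = 5.7173
f*(4.7104) = 5.7173 / 1.125 = 5.082


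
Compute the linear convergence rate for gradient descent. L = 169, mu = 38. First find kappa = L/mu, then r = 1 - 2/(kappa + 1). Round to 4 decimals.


Step 1: Compute the condition number.
kappa = L/mu = 169/38 = 4.4474
Step 2: Compute the convergence rate.
r = 1 - 2/(kappa + 1) = 1 - 2*mu/(L + mu) = (L - mu)/(L + mu) = 131/207 = 0.6329


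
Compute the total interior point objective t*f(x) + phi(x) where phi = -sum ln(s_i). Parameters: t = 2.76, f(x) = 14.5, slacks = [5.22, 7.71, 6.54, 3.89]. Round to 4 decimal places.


Step 1: Compute log-barrier.
ln values: [1.6525, 2.0425, 1.8779, 1.3584]
phi = -(1.6525 + 2.0425 + 1.8779 + 1.3584) = -6.9314
Step 2: Compute augmented objective.
t*f(x) = 2.76*14.5 = 40.02
Total = 40.02 - 6.9314 = 33.0886


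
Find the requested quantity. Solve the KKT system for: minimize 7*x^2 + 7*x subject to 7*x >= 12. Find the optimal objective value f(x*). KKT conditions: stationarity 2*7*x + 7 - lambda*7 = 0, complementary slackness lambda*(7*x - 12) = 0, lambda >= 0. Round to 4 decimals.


Step 1: Try lambda = 0 (constraint inactive).
x_unc = -7/(2*7) = -0.5
Check: 7*-0.5 = -3.5 < 12 -- violated!
Step 2: Constraint must be active: 7*x = 12
x* = 12/7 = 1.7143 (rounded; the exact value 12/7 is used below)
lambda = (2*7*(12/7) + 7)/7 = 4.4286
Step 3: Compute optimal value.
f(x*) = 7*(12/7)^2 + 7*(12/7) = 32.5714


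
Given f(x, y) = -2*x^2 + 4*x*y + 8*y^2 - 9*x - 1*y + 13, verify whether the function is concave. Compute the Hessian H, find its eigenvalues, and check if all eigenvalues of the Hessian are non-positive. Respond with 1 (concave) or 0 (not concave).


The Hessian of f(x,y) = -2*x^2 + 4*x*y + 8*y^2 - 9*x - 1*y + 13 is:
H = [[-4, 4], [4, 16]]
Trace = -4 + 16 = 12
Determinant = -4*16 - (4)^2 = -80
Discriminant = (12)^2 - 4*-80 = 464.0
Eigenvalues: lambda_1 = -4.7703, lambda_2 = 16.7703
The function is not concave.

0


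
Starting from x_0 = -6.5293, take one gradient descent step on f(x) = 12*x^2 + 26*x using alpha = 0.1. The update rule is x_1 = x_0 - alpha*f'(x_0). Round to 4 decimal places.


We compute the gradient at x_0 and apply the update.
f'(x) = 24*x + 26
f'(-6.5293) = 24*-6.5293 + 26 = -130.7032
x_1 = -6.5293 - 0.1*-130.7032 = 6.541


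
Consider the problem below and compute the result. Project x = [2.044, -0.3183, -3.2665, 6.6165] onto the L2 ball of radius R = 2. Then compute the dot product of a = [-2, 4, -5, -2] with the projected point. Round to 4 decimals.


Step 1: Compute ||x|| (intermediates to 6 decimals).
||x|| = sqrt(2.044^2 + (-0.3183)^2 + (-3.2665)^2 + 6.6165^2) = 7.663377
Step 2: Project.
Since ||x|| > R, scale = R/||x|| = 2/7.663377 = 0.260982, proj(x) = scale * x
proj(x) = [0.533447, -0.083071, -0.852498, 1.726787]
Step 3: Dot product.
a^T * proj(x) = -2*0.533447 + 4*(-0.083071) - 5*(-0.852498) - 2*1.726787 = -0.5903


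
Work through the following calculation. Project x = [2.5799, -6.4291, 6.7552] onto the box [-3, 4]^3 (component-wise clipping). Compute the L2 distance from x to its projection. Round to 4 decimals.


Project each component onto [-3, 4].
clip(2.5799) = 2.5799, clip(-6.4291) = -3.0, clip(6.7552) = 4.0
Projection = [2.5799, -3.0, 4.0]
Squared diffs: [0.0, 11.7587, 7.5911]
Distance = sqrt(19.3498) = 4.3988


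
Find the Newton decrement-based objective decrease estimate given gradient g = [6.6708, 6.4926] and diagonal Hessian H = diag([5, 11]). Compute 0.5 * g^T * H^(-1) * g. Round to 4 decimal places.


Step 1: H is diagonal, so H^(-1) * g = [1.3342, 0.5902].
Step 2: g^T H^(-1) g = sum_i g_i^2 / H_ii
  = (6.6708)^2/5 + (6.4926)^2/11
  = 8.8999 + 3.8322 = 12.7321
Step 3: Objective decrease = 0.5 * g^T H^(-1) g = 6.366


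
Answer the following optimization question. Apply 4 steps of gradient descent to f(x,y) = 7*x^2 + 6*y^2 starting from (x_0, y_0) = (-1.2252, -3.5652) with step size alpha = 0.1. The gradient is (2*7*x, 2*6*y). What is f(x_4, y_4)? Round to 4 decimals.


Gradient descent on f(x,y) = 7*x^2 + 6*y^2.
Starting point: (-1.2252, -3.5652), alpha = 0.1
Step 1: grad_x = 2*7*-1.2252 = -17.1528, grad_y = 2*6*-3.5652 = -42.7824
  x_1 = -1.2252 - 0.1*-17.1528 = 0.4901
  y_1 = -3.5652 - 0.1*-42.7824 = 0.713
Step 2: grad_x = 2*7*0.4901 = 6.8611, grad_y = 2*6*0.713 = 8.5565
  x_2 = 0.4901 - 0.1*6.8611 = -0.196
  y_2 = 0.713 - 0.1*8.5565 = -0.1426
Step 3: grad_x = 2*7*-0.196 = -2.7444, grad_y = 2*6*-0.1426 = -1.7113
  x_3 = -0.196 - 0.1*-2.7444 = 0.0784
  y_3 = -0.1426 - 0.1*-1.7113 = 0.0285
Step 4: grad_x = 2*7*0.0784 = 1.0978, grad_y = 2*6*0.0285 = 0.3423
  x_4 = 0.0784 - 0.1*1.0978 = -0.0314
  y_4 = 0.0285 - 0.1*0.3423 = -0.0057
f(-0.0314, -0.0057) = 7*(-0.0314)^2 + 6*(-0.0057)^2 = 0.0071


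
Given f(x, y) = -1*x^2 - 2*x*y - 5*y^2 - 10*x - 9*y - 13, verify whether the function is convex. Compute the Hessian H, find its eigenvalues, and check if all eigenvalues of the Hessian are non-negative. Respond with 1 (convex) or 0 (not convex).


The Hessian of f(x,y) = -1*x^2 - 2*x*y - 5*y^2 - 10*x - 9*y - 13 is:
H = [[-2, -2], [-2, -10]]
Trace = -2 - 10 = -12
Determinant = -2*-10 - (-2)^2 = 16
Discriminant = (-12)^2 - 4*16 = 80.0
Eigenvalues: lambda_1 = -10.4721, lambda_2 = -1.5279
The function is not convex.

0


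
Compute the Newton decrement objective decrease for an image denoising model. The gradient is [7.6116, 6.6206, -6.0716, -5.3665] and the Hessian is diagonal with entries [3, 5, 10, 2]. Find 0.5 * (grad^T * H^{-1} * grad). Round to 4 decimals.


Step 1: H is diagonal, so H^(-1) * g = [2.5372, 1.3241, -0.6072, -2.6833].
Step 2: g^T H^(-1) g = sum_i g_i^2 / H_ii
  = (7.6116)^2/3 + (6.6206)^2/5 + (-6.0716)^2/10 + (-5.3665)^2/2
  = 19.3122 + 8.7665 + 3.6864 + 14.3997 = 46.1647
Step 3: Objective decrease = 0.5 * g^T H^(-1) g = 23.0824


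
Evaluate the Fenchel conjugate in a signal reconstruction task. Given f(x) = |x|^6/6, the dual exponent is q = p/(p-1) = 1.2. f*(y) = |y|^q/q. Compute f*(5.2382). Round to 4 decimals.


The conjugate exponent q satisfies 1/p + 1/q = 1.
p = 6, so q = 6/(6 - 1) = 1.2
|y|^q = 5.2382^1.2 = 7.2949
f*(5.2382) = 7.2949 / 1.2 = 6.0791


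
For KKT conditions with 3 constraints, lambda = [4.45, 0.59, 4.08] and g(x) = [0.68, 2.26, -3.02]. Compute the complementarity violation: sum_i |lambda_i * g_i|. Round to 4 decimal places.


KKT complementary slackness check:
lambda_1 * g_1 = 4.45 * 0.68 = 3.026
lambda_2 * g_2 = 0.59 * 2.26 = 1.3334
lambda_3 * g_3 = 4.08 * -3.02 = -12.3216
Total violation = 3.026 + 1.3334 + 12.3216 = 16.681
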